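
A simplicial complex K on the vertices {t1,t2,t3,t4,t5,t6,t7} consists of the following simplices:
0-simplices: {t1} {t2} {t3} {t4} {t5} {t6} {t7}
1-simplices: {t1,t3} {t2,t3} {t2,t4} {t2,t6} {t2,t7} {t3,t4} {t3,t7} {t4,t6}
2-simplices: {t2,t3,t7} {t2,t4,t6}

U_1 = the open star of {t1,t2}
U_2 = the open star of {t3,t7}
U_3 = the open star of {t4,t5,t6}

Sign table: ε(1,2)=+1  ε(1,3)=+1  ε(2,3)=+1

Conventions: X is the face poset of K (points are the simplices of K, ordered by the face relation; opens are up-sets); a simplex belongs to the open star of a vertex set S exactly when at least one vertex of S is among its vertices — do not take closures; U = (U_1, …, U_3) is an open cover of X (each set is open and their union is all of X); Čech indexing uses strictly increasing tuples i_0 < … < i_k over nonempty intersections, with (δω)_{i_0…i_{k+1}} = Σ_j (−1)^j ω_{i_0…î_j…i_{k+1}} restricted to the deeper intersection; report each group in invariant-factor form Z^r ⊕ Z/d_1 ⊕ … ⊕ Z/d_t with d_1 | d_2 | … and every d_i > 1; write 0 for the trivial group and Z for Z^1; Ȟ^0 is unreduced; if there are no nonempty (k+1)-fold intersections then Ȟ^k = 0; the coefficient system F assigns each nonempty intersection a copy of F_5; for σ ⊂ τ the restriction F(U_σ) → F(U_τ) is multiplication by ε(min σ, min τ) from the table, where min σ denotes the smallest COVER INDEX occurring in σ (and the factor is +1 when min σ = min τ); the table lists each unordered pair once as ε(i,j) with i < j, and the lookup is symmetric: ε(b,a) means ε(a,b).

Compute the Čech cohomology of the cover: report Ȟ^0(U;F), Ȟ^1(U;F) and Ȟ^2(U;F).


Ȟ^0 = Z/5, Ȟ^1 = Z/5, Ȟ^2 = 0

nonempty overlaps:
  U1={{t1},{t2},{t1,t3},{t2,t3},{t2,t4},{t2,t6},{t2,t7},{t2,t3,t7},{t2,t4,t6}} U2={{t3},{t7},{t1,t3},{t2,t3},{t2,t7},{t3,t4},{t3,t7},{t2,t3,t7}} U3={{t4},{t5},{t6},{t2,t4},{t2,t6},{t3,t4},{t4,t6},{t2,t4,t6}}
  U12={{t1,t3},{t2,t3},{t2,t7},{t2,t3,t7}} U13={{t2,t4},{t2,t6},{t2,t4,t6}} U23={{t3,t4}}
C dims 3,3; δ0: rk_F5 2
degree 0: 3−2−0 = 1 → Ȟ^0 ≅ Z/5
degree 1: 3−0−2 = 1 → Ȟ^1 ≅ Z/5
degree 2: 0−0−0 = 0 → Ȟ^2 ≅ 0


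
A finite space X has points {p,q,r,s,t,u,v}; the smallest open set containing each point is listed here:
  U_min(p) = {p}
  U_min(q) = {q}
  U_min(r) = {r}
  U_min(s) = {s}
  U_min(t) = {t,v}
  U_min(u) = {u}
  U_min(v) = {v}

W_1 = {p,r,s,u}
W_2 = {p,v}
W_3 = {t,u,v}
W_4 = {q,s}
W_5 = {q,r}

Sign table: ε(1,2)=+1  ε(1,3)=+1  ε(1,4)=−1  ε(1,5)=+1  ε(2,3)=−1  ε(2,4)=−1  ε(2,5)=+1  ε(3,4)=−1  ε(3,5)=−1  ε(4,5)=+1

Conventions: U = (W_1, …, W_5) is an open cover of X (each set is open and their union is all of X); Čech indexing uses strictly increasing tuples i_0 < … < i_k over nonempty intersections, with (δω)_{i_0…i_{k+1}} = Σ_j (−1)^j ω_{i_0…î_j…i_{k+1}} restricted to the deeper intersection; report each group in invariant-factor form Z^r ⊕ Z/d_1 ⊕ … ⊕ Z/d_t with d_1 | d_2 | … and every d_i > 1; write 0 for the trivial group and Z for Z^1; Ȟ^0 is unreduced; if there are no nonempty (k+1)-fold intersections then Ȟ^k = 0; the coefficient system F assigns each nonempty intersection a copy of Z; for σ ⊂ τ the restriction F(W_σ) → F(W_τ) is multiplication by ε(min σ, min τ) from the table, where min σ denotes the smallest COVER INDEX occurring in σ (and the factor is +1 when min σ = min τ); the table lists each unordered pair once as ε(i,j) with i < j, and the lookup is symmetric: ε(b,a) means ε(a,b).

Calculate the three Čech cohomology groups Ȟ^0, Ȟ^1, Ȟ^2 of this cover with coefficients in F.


nerve simplices:
  W12={p} W13={u} W14={s} W15={r} W23={v} W45={q}
C dims 5,6; δ0: rk 5, SNF 1^4·2
degree 0: 5−5−0 = 0 → Ȟ^0 ≅ 0
degree 1: 6−0−5 = 1 plus torsion [2] → Ȟ^1 ≅ Z ⊕ Z/2
degree 2: 0−0−0 = 0 → Ȟ^2 ≅ 0

Ȟ^0(U;F) ≅ 0, Ȟ^1(U;F) ≅ Z ⊕ Z/2, Ȟ^2(U;F) ≅ 0


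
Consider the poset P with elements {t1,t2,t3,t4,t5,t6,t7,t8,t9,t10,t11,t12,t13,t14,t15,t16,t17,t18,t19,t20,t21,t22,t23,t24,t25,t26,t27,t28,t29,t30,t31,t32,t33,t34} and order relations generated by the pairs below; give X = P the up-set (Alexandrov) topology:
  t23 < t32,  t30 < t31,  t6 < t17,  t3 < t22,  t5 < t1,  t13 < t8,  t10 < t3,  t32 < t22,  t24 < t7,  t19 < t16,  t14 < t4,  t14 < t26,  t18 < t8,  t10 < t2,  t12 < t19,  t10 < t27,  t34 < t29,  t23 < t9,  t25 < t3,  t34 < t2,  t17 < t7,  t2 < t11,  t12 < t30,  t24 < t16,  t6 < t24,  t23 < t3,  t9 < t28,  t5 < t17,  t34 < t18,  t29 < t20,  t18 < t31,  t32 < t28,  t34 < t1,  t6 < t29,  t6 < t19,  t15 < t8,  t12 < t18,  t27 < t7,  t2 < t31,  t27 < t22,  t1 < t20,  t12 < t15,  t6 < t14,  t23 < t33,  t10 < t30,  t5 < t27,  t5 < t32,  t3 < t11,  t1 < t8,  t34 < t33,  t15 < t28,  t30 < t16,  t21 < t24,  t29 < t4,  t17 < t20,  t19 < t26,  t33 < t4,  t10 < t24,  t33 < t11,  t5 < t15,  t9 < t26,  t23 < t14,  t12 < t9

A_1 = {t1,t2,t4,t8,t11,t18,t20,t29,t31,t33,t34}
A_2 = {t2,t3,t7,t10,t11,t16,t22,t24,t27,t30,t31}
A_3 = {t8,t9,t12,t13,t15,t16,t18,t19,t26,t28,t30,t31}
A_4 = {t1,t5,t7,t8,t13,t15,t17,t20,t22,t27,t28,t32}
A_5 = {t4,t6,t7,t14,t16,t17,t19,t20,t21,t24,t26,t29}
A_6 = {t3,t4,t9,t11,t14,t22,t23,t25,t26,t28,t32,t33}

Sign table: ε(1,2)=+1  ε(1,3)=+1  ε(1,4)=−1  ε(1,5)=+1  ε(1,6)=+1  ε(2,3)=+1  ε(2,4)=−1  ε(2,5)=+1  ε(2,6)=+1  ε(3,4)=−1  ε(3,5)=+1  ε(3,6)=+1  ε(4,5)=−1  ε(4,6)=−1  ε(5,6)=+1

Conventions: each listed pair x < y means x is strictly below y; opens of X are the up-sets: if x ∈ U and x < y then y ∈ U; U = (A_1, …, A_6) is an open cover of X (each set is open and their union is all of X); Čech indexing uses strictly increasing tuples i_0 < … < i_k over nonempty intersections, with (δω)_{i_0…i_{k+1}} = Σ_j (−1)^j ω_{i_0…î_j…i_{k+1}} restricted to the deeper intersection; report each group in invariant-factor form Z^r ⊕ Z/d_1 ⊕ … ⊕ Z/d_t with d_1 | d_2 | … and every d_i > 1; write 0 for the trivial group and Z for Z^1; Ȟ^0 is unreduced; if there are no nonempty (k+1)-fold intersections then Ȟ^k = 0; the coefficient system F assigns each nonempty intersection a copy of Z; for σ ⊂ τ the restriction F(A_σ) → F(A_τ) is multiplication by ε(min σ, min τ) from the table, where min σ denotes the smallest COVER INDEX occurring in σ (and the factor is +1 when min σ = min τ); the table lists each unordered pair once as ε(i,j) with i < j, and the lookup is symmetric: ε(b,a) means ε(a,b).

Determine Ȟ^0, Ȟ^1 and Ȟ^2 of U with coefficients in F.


Ȟ^0 ≅ Z,  Ȟ^1 ≅ 0,  Ȟ^2 ≅ Z/2

nerve of the cover:
  A12={t2,t11,t31} A13={t8,t18,t31} A14={t1,t8,t20} A15={t4,t20,t29} A16={t4,t11,t33} A23={t16,t30,t31} A24={t7,t22,t27} A25={t7,t16,t24} A26={t3,t11,t22} A34={t8,t13,t15,t28} A35={t16,t19,t26} A36={t9,t26,t28} A45={t7,t17,t20} A46={t22,t28,t32} A56={t4,t14,t26}
  A123={t31} A126={t11} A134={t8} A145={t20} A156={t4} A235={t16} A245={t7} A246={t22} A346={t28} A356={t26}
C dims 6,15,10; δ0: rk 5, SNF 1^5; δ1: rk 10, SNF 1^9·2
Ȟ^0 = (6 − 5) − 0 = 1, so Ȟ^0 ≅ Z
Ȟ^1 = (15 − 10) − 5 = 0, so Ȟ^1 ≅ 0
Ȟ^2 = (10 − 0) − 10 = 0 plus torsion [2], so Ȟ^2 ≅ Z/2


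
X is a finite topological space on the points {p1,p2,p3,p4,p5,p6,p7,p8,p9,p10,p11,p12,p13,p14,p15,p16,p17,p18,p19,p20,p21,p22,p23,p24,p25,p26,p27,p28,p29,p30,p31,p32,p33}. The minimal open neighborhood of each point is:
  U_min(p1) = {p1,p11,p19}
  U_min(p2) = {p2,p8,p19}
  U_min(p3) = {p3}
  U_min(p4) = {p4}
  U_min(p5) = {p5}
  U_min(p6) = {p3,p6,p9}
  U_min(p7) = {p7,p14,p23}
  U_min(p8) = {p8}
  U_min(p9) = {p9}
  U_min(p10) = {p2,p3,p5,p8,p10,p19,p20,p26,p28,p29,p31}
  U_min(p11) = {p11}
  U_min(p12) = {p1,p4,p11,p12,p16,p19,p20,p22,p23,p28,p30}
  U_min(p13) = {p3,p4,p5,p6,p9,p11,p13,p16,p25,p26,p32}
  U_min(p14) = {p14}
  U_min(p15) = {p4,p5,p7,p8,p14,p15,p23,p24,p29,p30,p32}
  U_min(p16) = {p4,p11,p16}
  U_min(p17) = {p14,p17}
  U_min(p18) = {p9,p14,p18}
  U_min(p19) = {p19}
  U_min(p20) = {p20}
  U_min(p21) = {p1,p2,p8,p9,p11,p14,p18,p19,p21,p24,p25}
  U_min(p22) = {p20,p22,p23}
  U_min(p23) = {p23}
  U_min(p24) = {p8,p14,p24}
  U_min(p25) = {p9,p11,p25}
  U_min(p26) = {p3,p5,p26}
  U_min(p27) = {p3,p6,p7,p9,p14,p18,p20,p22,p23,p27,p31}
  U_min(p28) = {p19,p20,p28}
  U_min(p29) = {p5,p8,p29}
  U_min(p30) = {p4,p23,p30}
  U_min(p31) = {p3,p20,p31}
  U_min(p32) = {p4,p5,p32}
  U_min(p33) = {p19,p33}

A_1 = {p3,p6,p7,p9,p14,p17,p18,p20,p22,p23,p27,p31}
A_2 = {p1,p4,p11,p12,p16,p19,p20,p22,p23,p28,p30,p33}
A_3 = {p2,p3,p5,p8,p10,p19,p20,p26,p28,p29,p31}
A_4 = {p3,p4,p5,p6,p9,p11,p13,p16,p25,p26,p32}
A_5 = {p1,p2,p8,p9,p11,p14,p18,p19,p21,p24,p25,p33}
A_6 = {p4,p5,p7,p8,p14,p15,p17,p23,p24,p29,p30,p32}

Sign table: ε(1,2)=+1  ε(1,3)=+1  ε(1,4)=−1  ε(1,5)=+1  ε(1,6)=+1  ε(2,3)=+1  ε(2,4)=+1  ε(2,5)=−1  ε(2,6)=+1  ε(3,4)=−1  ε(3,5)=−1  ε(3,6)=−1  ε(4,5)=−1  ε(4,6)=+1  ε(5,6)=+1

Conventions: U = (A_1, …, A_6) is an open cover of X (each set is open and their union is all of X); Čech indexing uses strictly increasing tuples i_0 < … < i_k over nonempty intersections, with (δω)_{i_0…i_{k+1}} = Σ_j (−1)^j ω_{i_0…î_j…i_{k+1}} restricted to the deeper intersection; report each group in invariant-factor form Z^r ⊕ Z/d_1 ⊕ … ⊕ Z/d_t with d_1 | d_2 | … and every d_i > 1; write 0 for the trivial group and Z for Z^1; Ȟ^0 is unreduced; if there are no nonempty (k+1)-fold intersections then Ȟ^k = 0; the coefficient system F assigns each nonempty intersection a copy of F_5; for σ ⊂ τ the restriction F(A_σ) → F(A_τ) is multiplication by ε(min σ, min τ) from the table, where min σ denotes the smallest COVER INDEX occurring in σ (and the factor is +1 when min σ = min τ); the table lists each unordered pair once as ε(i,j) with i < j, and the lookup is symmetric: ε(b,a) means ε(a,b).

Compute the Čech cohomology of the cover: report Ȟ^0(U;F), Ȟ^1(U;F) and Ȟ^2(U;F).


nonempty intersections:
  A12={p20,p22,p23} A13={p3,p20,p31} A14={p3,p6,p9} A15={p9,p14,p18} A16={p7,p14,p17,p23} A23={p19,p20,p28} A24={p4,p11,p16} A25={p1,p11,p19,p33} A26={p4,p23,p30} A34={p3,p5,p26} A35={p2,p8,p19} A36={p5,p8,p29} A45={p9,p11,p25} A46={p4,p5,p32} A56={p8,p14,p24}
  A123={p20} A126={p23} A134={p3} A145={p9} A156={p14} A235={p19} A245={p11} A246={p4} A346={p5} A356={p8}
C dims 6,15,10; δ0: rk_F5 6; δ1: rk_F5 9
Ȟ^0: (6−6)−0=0 ⇒ 0
Ȟ^1: (15−9)−6=0 ⇒ 0
Ȟ^2: (10−0)−9=1 ⇒ Z/5

Ȟ^0 = 0,  Ȟ^1 = 0,  Ȟ^2 = Z/5


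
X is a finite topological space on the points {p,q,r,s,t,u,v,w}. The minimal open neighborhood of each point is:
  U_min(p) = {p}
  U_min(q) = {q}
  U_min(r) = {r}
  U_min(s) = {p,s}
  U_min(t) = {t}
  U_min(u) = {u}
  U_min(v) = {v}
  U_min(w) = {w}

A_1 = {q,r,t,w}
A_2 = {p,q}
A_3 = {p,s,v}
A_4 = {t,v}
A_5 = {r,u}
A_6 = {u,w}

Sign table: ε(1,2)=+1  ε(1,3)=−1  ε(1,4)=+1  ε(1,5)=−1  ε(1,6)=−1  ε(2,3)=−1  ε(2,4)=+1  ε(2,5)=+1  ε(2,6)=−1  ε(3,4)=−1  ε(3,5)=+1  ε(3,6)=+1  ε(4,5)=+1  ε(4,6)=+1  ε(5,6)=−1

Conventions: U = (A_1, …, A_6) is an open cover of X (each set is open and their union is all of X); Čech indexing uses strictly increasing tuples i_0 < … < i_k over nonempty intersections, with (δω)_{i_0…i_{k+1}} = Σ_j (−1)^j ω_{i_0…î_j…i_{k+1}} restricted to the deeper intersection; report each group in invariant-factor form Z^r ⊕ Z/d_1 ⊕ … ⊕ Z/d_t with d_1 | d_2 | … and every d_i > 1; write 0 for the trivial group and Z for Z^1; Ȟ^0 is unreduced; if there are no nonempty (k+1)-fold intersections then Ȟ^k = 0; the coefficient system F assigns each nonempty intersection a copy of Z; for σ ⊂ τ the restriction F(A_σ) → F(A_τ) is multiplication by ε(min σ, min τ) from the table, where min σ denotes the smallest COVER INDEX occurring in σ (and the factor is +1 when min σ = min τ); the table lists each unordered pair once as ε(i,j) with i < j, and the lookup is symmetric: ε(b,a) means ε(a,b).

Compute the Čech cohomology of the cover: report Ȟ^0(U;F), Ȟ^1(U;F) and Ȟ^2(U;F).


Ȟ^0 = 0; Ȟ^1 = Z ⊕ Z/2; Ȟ^2 = 0

nerve simplices:
  A12={q} A14={t} A15={r} A16={w} A23={p} A34={v} A56={u}
C dims 6,7; δ0: rk 6, SNF 1^5·2
degree 0: 6−6−0 = 0 → Ȟ^0 ≅ 0
degree 1: 7−0−6 = 1 plus torsion [2] → Ȟ^1 ≅ Z ⊕ Z/2
degree 2: 0−0−0 = 0 → Ȟ^2 ≅ 0


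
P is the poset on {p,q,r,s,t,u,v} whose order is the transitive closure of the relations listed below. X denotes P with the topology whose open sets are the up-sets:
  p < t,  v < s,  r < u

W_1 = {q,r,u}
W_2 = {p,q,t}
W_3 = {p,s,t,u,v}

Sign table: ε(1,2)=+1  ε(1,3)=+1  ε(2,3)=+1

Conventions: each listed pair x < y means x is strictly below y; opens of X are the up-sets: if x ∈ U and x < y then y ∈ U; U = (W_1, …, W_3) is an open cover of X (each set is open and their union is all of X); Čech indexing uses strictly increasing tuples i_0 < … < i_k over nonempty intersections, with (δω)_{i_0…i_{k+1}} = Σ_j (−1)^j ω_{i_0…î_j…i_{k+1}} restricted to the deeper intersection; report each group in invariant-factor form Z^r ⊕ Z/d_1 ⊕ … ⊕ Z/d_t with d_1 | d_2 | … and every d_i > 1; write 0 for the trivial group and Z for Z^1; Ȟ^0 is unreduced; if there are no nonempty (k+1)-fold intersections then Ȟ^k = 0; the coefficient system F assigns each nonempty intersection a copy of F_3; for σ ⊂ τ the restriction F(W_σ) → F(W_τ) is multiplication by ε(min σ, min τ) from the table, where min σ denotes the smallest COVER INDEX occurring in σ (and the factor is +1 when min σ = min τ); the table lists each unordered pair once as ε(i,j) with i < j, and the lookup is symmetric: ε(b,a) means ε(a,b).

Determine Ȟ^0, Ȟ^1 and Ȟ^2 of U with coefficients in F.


nonempty intersections:
  W12={q} W13={u} W23={p,t}
C dims 3,3; δ0: rk_F3 2
Ȟ^0: (3−2)−0=1 ⇒ Z/3
Ȟ^1: (3−0)−2=1 ⇒ Z/3
Ȟ^2: (0−0)−0=0 ⇒ 0

Ȟ^0(U;F) ≅ Z/3, Ȟ^1(U;F) ≅ Z/3, Ȟ^2(U;F) ≅ 0


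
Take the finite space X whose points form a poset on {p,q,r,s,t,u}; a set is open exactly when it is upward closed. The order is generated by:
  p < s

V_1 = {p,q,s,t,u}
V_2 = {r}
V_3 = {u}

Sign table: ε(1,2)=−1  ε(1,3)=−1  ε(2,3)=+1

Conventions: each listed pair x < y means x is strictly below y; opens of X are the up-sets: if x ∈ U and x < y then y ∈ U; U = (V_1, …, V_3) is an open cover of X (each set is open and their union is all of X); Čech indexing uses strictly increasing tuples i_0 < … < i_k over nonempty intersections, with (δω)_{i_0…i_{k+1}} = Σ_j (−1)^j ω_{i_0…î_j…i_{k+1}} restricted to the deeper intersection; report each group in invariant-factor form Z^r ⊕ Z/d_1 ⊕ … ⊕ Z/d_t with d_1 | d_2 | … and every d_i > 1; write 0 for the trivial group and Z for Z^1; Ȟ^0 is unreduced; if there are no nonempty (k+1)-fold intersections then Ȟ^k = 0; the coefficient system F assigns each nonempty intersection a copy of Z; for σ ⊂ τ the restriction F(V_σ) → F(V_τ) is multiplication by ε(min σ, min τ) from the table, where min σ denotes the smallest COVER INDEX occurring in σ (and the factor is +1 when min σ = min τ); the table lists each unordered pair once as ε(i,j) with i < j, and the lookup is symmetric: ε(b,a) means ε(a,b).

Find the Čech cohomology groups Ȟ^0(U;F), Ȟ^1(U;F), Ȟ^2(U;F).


Ȟ^0 ≅ Z^2,  Ȟ^1 ≅ 0,  Ȟ^2 ≅ 0

nonempty intersections:
  V13={u}
C dims 3,1; δ0: rk 1, SNF 1^1
Ȟ^0: (3−1)−0=2 ⇒ Z^2
Ȟ^1: (1−0)−1=0 ⇒ 0
Ȟ^2: (0−0)−0=0 ⇒ 0


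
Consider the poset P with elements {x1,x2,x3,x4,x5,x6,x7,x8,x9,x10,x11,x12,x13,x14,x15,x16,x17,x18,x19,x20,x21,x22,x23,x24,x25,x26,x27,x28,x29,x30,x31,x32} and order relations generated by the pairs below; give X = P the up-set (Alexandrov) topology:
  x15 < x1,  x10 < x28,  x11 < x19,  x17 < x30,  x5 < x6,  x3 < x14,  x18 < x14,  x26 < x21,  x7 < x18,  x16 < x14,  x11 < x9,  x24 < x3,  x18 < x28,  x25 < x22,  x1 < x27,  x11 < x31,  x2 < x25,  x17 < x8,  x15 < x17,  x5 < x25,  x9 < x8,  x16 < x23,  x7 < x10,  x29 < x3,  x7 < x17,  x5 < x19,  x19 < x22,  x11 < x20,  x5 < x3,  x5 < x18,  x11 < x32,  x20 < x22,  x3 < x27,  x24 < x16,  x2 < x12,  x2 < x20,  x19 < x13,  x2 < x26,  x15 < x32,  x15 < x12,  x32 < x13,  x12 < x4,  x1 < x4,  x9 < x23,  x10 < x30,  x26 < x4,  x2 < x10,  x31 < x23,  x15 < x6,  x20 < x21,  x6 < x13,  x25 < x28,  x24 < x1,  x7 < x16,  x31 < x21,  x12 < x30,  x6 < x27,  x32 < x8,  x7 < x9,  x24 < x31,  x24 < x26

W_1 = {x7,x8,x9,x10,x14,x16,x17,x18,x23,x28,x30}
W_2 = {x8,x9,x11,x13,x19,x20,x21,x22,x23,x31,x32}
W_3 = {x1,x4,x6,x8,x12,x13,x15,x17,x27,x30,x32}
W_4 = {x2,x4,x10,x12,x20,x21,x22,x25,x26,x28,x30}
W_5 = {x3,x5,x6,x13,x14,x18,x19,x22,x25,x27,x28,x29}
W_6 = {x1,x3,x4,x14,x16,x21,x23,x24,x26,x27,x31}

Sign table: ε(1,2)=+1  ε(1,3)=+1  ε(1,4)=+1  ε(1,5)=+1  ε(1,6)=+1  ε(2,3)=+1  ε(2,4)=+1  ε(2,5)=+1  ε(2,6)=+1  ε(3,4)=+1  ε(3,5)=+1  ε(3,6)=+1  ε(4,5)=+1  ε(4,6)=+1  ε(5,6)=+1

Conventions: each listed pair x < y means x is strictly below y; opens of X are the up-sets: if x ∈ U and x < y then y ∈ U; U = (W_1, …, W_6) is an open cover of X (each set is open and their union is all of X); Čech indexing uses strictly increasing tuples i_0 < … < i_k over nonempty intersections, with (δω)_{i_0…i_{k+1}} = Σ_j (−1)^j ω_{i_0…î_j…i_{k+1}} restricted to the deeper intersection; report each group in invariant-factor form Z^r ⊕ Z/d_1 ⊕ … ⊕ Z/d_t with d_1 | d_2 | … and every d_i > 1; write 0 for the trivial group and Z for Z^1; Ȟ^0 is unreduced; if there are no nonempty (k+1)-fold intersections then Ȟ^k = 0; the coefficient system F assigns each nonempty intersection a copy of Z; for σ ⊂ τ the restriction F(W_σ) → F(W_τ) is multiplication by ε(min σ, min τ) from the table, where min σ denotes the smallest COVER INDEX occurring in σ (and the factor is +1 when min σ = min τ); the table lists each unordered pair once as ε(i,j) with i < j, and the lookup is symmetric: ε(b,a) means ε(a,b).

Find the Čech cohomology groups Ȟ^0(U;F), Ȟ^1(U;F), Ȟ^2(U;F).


Ȟ^0 ≅ Z, Ȟ^1 ≅ 0 and Ȟ^2 ≅ Z/2

nerve simplices:
  W12={x8,x9,x23} W13={x8,x17,x30} W14={x10,x28,x30} W15={x14,x18,x28} W16={x14,x16,x23} W23={x8,x13,x32} W24={x20,x21,x22} W25={x13,x19,x22} W26={x21,x23,x31} W34={x4,x12,x30} W35={x6,x13,x27} W36={x1,x4,x27} W45={x22,x25,x28} W46={x4,x21,x26} W56={x3,x14,x27}
  W123={x8} W126={x23} W134={x30} W145={x28} W156={x14} W235={x13} W245={x22} W246={x21} W346={x4} W356={x27}
C dims 6,15,10; δ0: rk 5, SNF 1^5; δ1: rk 10, SNF 1^9·2
degree 0: 6−5−0 = 1 → Ȟ^0 ≅ Z
degree 1: 15−10−5 = 0 → Ȟ^1 ≅ 0
degree 2: 10−0−10 = 0 plus torsion [2] → Ȟ^2 ≅ Z/2


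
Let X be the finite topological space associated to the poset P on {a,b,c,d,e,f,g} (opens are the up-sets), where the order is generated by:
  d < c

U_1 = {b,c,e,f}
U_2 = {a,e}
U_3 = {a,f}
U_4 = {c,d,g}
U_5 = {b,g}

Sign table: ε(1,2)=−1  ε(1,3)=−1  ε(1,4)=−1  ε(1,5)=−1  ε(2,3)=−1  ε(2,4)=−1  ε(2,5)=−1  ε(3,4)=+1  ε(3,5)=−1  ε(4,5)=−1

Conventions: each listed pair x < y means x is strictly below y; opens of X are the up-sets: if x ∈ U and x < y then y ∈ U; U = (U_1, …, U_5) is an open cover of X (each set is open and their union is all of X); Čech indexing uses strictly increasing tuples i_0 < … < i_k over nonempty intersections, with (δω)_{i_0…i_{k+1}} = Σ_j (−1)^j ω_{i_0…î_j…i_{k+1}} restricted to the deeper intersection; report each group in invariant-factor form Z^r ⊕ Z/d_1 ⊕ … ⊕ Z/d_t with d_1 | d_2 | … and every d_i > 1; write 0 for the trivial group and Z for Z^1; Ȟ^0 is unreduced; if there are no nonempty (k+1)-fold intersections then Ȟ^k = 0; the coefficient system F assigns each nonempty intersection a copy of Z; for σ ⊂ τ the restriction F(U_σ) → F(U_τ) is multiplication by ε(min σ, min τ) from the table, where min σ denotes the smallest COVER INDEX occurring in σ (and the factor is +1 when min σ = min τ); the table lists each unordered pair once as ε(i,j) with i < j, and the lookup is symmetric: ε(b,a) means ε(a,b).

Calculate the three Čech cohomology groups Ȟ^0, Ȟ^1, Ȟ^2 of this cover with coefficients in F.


Ȟ^0 ≅ 0, Ȟ^1 ≅ Z ⊕ Z/2 and Ȟ^2 ≅ 0

nonempty overlaps:
  U12={e} U13={f} U14={c} U15={b} U23={a} U45={g}
C dims 5,6; δ0: rk 5, SNF 1^4·2
degree 0: 5−5−0 = 0 → Ȟ^0 ≅ 0
degree 1: 6−0−5 = 1 plus torsion [2] → Ȟ^1 ≅ Z ⊕ Z/2
degree 2: 0−0−0 = 0 → Ȟ^2 ≅ 0


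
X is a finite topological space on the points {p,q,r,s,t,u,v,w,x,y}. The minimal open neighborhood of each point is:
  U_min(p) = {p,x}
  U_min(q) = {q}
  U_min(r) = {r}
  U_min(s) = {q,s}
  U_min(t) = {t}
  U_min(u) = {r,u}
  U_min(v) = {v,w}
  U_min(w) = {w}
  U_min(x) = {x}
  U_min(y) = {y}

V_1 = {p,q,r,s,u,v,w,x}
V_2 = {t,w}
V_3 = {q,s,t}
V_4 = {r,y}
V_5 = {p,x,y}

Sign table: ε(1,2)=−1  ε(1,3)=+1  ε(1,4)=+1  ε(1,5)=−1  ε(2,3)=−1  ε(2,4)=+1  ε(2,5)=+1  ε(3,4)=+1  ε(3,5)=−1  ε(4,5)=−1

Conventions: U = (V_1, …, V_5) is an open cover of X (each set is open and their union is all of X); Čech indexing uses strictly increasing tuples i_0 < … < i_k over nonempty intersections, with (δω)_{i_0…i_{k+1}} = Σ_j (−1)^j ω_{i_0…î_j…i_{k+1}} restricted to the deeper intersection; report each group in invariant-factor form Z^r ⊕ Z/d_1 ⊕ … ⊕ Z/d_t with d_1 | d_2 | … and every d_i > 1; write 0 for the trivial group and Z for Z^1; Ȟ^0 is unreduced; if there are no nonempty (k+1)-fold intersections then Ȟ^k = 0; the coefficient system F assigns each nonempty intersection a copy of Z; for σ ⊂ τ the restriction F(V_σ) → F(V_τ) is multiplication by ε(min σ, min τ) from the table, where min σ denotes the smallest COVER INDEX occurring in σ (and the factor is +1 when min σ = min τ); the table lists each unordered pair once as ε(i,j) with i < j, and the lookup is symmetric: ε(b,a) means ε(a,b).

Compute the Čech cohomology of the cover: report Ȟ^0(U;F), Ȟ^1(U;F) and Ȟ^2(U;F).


intersection data:
  V12={w} V13={q,s} V14={r} V15={p,x} V23={t} V45={y}
C dims 5,6; δ0: rk 4, SNF 1^4
Ȟ^0 = (5 − 4) − 0 = 1, so Ȟ^0 ≅ Z
Ȟ^1 = (6 − 0) − 4 = 2, so Ȟ^1 ≅ Z^2
Ȟ^2 = (0 − 0) − 0 = 0, so Ȟ^2 ≅ 0

Ȟ^0 ≅ Z, Ȟ^1 ≅ Z^2, Ȟ^2 ≅ 0


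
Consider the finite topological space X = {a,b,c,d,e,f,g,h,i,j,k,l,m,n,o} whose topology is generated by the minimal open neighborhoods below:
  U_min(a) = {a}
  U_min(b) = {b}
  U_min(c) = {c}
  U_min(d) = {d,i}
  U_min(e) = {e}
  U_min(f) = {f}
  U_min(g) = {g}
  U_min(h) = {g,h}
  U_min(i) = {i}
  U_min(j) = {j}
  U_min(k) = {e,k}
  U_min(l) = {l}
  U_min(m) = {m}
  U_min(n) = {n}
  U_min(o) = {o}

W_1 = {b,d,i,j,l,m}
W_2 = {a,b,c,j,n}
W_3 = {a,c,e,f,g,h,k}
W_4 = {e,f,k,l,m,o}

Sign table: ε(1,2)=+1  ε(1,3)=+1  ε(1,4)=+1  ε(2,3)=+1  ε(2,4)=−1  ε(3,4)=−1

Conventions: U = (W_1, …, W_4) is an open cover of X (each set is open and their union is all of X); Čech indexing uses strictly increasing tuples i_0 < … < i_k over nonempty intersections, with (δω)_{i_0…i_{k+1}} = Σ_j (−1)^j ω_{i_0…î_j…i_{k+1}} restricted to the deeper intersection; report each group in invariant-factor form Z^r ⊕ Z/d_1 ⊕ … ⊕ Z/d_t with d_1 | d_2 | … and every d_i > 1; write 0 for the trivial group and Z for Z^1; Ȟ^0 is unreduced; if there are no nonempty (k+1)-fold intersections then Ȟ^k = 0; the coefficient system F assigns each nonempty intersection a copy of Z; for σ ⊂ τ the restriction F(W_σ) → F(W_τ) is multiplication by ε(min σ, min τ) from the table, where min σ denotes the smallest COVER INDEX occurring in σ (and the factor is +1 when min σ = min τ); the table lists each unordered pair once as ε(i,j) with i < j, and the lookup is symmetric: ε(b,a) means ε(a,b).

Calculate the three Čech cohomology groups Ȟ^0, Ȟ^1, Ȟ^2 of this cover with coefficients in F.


cover nerve:
  W12={b,j} W14={l,m} W23={a,c} W34={e,f,k}
C dims 4,4; δ0: rk 4, SNF 1^3·2
Ȟ^0: (4−4)−0=0 ⇒ 0
Ȟ^1: (4−0)−4=0 plus torsion [2] ⇒ Z/2
Ȟ^2: (0−0)−0=0 ⇒ 0

Ȟ^0(U;F) ≅ 0; Ȟ^1(U;F) ≅ Z/2; Ȟ^2(U;F) ≅ 0


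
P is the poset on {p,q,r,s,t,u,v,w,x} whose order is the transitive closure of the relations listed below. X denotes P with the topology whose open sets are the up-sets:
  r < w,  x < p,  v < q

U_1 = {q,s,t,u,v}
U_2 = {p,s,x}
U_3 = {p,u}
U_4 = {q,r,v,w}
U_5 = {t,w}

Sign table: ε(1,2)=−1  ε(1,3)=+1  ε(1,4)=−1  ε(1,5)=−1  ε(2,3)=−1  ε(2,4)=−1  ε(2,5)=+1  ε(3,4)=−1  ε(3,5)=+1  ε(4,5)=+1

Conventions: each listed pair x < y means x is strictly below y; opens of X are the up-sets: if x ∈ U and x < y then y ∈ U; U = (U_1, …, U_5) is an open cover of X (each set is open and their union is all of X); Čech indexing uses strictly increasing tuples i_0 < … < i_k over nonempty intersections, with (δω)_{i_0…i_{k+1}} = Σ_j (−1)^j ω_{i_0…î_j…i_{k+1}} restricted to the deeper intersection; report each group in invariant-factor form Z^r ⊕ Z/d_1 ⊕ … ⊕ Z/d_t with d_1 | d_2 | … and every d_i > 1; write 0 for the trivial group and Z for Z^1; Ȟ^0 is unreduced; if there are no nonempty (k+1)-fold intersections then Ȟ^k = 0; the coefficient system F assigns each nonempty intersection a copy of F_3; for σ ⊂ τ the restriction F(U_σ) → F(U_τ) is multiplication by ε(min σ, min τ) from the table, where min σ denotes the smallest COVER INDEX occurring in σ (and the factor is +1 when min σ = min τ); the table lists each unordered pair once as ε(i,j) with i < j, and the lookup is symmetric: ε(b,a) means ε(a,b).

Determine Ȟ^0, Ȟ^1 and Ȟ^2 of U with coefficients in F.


cover nerve:
  U12={s} U13={u} U14={q,v} U15={t} U23={p} U45={w}
C dims 5,6; δ0: rk_F3 4
Ȟ^0: (5−4)−0=1 ⇒ Z/3
Ȟ^1: (6−0)−4=2 ⇒ Z/3 ⊕ Z/3
Ȟ^2: (0−0)−0=0 ⇒ 0

Ȟ^0 ≅ Z/3; Ȟ^1 ≅ Z/3 ⊕ Z/3; Ȟ^2 ≅ 0


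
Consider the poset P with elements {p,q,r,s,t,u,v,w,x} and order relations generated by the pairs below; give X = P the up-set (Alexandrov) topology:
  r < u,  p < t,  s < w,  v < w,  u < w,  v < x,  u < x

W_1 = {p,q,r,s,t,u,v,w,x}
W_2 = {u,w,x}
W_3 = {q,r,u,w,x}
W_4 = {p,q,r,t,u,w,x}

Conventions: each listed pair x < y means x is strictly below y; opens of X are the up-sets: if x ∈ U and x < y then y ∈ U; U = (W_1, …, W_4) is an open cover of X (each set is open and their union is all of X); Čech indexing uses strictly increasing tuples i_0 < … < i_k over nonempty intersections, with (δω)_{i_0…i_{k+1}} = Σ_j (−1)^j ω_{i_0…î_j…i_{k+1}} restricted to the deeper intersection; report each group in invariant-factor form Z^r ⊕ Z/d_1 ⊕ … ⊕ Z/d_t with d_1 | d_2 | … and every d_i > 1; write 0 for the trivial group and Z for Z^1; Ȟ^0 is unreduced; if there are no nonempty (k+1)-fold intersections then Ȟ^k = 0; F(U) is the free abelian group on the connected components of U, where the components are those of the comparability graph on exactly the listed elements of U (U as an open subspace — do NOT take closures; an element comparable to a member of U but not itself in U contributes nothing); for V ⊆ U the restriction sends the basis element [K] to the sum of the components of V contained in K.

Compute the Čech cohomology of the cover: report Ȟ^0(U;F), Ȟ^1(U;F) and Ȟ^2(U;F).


Ȟ^0(U;F) ≅ Z^3,  Ȟ^1(U;F) ≅ 0,  Ȟ^2(U;F) ≅ 0

cover nerve:
  W12={u,w,x} W13={q,r,u,w,x} W14={p,q,r,t,u,w,x} W23={u,w,x} W24={u,w,x} W34={q,r,u,w,x}
  W123={u,w,x} W124={u,w,x} W134={q,r,u,w,x} W234={u,w,x}
  W1234={u,w,x}
components per intersection:
  W1: {p,t} {q} {r,s,u,v,w,x}
  W2: {u,w,x}
  W3: {q} {r,u,w,x}
  W4: {p,t} {q} {r,u,w,x}
  W12: {u,w,x}
  W13: {q} {r,u,w,x}
  W14: {p,t} {q} {r,u,w,x}
  W23: {u,w,x}
  W24: {u,w,x}
  W34: {q} {r,u,w,x}
  W123: {u,w,x}
  W124: {u,w,x}
  W134: {q} {r,u,w,x}
  W234: {u,w,x}
  W1234: {u,w,x}
C dims 9,10,5,1; δ0: rk 6, SNF 1^6; δ1: rk 4, SNF 1^4; δ2: rk 1, SNF 1^1
Ȟ^0: (9−6)−0=3 ⇒ Z^3
Ȟ^1: (10−4)−6=0 ⇒ 0
Ȟ^2: (5−1)−4=0 ⇒ 0


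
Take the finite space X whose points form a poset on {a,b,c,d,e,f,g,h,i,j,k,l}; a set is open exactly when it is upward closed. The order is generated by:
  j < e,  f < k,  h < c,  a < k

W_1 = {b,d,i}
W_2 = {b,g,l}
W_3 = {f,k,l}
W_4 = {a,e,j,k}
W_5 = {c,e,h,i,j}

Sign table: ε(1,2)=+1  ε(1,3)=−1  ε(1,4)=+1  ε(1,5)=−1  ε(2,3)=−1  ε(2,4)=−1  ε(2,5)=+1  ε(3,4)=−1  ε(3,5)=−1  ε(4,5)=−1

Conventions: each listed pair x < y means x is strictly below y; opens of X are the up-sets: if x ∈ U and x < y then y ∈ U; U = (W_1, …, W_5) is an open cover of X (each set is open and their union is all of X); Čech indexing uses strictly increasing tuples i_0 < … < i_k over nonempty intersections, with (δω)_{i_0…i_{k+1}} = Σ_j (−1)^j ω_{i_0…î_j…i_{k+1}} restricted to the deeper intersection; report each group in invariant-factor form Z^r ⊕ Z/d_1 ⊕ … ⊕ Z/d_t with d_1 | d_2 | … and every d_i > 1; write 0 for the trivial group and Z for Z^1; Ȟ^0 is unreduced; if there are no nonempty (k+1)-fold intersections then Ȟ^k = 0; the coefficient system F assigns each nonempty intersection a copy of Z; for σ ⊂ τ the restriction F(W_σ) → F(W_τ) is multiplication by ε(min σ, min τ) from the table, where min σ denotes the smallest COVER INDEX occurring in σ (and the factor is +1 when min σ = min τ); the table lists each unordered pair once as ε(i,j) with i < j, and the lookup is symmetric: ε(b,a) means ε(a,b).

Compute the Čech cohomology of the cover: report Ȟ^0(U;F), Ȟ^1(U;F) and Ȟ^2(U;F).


nerve of the cover:
  W12={b} W15={i} W23={l} W34={k} W45={e,j}
C dims 5,5; δ0: rk 4, SNF 1^4
Ȟ^0 = (5 − 4) − 0 = 1, so Ȟ^0 ≅ Z
Ȟ^1 = (5 − 0) − 4 = 1, so Ȟ^1 ≅ Z
Ȟ^2 = (0 − 0) − 0 = 0, so Ȟ^2 ≅ 0

Ȟ^0 = Z,  Ȟ^1 = Z,  Ȟ^2 = 0


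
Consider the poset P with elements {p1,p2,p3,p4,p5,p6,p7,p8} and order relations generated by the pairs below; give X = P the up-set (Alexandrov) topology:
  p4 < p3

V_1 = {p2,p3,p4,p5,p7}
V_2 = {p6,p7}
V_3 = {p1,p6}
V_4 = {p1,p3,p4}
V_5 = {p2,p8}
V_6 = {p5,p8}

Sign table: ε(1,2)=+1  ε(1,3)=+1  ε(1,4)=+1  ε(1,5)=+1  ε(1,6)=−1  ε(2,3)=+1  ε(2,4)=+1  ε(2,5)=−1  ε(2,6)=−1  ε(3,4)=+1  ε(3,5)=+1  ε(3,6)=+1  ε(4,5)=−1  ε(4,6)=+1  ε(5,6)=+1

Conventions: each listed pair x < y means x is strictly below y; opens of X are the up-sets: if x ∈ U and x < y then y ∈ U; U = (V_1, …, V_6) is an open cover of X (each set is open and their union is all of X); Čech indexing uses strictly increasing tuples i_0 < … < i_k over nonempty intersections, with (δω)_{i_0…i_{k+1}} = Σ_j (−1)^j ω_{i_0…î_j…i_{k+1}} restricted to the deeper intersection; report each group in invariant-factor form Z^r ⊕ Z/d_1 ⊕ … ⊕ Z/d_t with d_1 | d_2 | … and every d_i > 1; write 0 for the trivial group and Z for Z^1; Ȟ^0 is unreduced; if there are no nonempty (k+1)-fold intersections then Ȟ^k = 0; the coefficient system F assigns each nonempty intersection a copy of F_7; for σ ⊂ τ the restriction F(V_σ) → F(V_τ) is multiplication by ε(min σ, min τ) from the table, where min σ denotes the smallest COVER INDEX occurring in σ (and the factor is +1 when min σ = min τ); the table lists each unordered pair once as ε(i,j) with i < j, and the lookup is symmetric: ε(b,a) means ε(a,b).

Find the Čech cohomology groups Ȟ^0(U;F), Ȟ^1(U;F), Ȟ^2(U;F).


nonempty intersections:
  V12={p7} V14={p3,p4} V15={p2} V16={p5} V23={p6} V34={p1} V56={p8}
C dims 6,7; δ0: rk_F7 6
Ȟ^0: (6−6)−0=0 ⇒ 0
Ȟ^1: (7−0)−6=1 ⇒ Z/7
Ȟ^2: (0−0)−0=0 ⇒ 0

Ȟ^0 ≅ 0; Ȟ^1 ≅ Z/7; Ȟ^2 ≅ 0


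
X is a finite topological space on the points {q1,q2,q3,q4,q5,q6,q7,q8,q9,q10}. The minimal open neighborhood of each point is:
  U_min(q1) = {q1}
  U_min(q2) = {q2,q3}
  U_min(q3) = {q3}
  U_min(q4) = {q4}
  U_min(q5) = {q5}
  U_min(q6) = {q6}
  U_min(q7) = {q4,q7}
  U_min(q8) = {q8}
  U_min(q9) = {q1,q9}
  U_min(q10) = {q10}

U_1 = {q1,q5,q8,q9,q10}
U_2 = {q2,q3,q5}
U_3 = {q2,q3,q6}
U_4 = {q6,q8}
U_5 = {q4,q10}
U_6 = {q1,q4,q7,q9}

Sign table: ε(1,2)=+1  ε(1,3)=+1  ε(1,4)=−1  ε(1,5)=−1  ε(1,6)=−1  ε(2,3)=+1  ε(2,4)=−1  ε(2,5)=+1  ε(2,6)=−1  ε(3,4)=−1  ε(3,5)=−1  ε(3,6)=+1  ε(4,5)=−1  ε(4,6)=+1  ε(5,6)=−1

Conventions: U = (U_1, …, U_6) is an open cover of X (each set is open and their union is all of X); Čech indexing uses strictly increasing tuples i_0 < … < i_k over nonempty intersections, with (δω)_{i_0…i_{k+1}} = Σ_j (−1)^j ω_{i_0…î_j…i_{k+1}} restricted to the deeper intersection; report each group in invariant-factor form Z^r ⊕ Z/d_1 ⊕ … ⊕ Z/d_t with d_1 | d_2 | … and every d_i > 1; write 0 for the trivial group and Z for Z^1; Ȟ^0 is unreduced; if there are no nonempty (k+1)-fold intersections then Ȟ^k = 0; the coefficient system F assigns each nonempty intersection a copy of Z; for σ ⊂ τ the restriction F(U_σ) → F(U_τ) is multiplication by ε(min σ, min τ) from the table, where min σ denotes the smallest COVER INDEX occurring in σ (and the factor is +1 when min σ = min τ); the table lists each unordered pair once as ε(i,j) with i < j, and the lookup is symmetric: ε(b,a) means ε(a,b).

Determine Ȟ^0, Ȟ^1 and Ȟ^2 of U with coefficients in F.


nonempty overlaps:
  U12={q5} U14={q8} U15={q10} U16={q1,q9} U23={q2,q3} U34={q6} U56={q4}
C dims 6,7; δ0: rk 6, SNF 1^5·2
degree 0: 6−6−0 = 0 → Ȟ^0 ≅ 0
degree 1: 7−0−6 = 1 plus torsion [2] → Ȟ^1 ≅ Z ⊕ Z/2
degree 2: 0−0−0 = 0 → Ȟ^2 ≅ 0

Ȟ^0(U;F) ≅ 0,  Ȟ^1(U;F) ≅ Z ⊕ Z/2,  Ȟ^2(U;F) ≅ 0


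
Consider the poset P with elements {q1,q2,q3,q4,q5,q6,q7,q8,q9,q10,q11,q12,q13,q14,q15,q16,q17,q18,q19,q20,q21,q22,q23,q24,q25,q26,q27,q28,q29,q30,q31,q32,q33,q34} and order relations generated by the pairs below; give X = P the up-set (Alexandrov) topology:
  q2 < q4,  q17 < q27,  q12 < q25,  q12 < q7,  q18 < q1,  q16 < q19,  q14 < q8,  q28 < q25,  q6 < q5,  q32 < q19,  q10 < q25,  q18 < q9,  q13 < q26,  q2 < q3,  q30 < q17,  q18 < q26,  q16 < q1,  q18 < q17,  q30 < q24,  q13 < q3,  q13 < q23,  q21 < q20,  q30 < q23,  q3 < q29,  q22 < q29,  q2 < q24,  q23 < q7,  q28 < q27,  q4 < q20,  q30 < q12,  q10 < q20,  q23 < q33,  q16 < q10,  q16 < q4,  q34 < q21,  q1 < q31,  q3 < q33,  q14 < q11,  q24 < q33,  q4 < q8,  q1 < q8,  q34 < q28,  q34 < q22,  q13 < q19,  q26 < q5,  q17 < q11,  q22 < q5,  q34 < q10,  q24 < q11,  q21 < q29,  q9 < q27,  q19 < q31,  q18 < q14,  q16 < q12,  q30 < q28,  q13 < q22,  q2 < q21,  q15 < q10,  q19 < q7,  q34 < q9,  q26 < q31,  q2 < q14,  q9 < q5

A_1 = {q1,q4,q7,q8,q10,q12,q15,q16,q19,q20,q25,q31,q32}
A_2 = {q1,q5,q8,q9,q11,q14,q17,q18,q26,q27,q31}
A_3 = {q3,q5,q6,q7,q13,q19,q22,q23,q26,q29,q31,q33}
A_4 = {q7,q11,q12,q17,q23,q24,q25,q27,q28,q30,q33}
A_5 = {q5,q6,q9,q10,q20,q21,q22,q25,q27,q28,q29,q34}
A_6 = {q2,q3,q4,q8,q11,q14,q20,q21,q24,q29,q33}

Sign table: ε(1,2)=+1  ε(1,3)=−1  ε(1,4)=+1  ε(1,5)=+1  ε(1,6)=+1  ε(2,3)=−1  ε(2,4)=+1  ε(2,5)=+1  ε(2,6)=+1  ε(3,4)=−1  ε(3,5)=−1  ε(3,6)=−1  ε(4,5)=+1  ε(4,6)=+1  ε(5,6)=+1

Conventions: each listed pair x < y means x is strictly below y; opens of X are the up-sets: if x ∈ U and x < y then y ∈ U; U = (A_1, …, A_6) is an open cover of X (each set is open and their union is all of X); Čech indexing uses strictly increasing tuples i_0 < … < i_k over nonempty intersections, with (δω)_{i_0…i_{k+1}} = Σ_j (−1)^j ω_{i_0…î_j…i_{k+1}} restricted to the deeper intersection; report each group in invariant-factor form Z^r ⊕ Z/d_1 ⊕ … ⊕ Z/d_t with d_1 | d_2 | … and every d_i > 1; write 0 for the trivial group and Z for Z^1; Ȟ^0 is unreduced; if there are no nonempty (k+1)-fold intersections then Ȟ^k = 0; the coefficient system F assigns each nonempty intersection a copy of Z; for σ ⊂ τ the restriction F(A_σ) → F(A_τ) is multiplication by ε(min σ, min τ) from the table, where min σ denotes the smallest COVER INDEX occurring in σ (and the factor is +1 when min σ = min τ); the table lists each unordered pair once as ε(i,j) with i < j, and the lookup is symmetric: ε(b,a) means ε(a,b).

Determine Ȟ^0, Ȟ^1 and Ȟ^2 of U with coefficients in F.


Ȟ^0(U;F) ≅ Z, Ȟ^1(U;F) ≅ 0 and Ȟ^2(U;F) ≅ Z/2

nonempty overlaps:
  A12={q1,q8,q31} A13={q7,q19,q31} A14={q7,q12,q25} A15={q10,q20,q25} A16={q4,q8,q20} A23={q5,q26,q31} A24={q11,q17,q27} A25={q5,q9,q27} A26={q8,q11,q14} A34={q7,q23,q33} A35={q5,q6,q22,q29} A36={q3,q29,q33} A45={q25,q27,q28} A46={q11,q24,q33} A56={q20,q21,q29}
  A123={q31} A126={q8} A134={q7} A145={q25} A156={q20} A235={q5} A245={q27} A246={q11} A346={q33} A356={q29}
C dims 6,15,10; δ0: rk 5, SNF 1^5; δ1: rk 10, SNF 1^9·2
degree 0: 6−5−0 = 1 → Ȟ^0 ≅ Z
degree 1: 15−10−5 = 0 → Ȟ^1 ≅ 0
degree 2: 10−0−10 = 0 plus torsion [2] → Ȟ^2 ≅ Z/2


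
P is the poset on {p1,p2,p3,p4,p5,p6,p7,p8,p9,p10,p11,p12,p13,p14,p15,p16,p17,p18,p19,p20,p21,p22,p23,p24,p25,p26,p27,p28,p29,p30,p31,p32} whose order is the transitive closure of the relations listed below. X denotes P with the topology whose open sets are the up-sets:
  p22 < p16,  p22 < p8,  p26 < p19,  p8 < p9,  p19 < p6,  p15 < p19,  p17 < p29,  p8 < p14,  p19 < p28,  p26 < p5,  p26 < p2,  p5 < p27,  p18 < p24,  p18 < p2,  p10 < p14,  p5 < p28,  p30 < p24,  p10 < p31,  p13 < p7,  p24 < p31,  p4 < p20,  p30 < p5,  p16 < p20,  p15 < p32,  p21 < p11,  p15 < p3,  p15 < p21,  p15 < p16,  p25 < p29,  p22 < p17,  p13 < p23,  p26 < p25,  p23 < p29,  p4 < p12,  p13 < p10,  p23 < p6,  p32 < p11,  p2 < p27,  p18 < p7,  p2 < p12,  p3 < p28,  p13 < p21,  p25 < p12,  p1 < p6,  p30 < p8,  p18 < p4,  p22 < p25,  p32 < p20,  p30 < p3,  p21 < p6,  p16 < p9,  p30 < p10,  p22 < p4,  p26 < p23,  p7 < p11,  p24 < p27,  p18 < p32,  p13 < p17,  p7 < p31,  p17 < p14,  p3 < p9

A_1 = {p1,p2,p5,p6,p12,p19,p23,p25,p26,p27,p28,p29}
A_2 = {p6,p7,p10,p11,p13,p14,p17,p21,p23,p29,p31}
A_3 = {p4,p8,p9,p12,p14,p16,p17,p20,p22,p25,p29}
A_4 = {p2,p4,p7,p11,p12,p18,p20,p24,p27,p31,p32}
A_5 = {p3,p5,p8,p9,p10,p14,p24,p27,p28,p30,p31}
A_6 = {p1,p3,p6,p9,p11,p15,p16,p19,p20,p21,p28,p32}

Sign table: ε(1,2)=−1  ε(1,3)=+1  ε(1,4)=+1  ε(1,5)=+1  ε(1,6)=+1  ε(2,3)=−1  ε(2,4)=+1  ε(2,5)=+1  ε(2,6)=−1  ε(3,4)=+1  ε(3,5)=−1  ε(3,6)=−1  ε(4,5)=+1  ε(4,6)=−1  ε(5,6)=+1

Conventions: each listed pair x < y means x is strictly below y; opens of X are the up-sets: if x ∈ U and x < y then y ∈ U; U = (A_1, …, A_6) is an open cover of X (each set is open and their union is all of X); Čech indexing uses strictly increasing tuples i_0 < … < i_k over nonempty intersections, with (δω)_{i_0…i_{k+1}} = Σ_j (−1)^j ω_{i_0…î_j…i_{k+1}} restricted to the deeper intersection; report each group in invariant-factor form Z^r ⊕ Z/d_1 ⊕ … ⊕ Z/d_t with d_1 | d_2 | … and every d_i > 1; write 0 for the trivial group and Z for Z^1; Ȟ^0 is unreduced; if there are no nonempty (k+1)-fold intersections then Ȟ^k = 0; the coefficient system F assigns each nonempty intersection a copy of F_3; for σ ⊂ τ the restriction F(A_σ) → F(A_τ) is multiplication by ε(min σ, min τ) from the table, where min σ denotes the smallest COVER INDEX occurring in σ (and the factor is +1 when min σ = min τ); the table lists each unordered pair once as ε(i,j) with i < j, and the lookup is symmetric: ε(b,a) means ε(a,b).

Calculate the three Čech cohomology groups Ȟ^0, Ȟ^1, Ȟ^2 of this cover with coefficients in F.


Ȟ^0(U;F) ≅ 0; Ȟ^1(U;F) ≅ 0; Ȟ^2(U;F) ≅ Z/3

intersection data:
  A12={p6,p23,p29} A13={p12,p25,p29} A14={p2,p12,p27} A15={p5,p27,p28} A16={p1,p6,p19,p28} A23={p14,p17,p29} A24={p7,p11,p31} A25={p10,p14,p31} A26={p6,p11,p21} A34={p4,p12,p20} A35={p8,p9,p14} A36={p9,p16,p20} A45={p24,p27,p31} A46={p11,p20,p32} A56={p3,p9,p28}
  A123={p29} A126={p6} A134={p12} A145={p27} A156={p28} A235={p14} A245={p31} A246={p11} A346={p20} A356={p9}
C dims 6,15,10; δ0: rk_F3 6; δ1: rk_F3 9
Ȟ^0 = (6 − 6) − 0 = 0, so Ȟ^0 ≅ 0
Ȟ^1 = (15 − 9) − 6 = 0, so Ȟ^1 ≅ 0
Ȟ^2 = (10 − 0) − 9 = 1, so Ȟ^2 ≅ Z/3


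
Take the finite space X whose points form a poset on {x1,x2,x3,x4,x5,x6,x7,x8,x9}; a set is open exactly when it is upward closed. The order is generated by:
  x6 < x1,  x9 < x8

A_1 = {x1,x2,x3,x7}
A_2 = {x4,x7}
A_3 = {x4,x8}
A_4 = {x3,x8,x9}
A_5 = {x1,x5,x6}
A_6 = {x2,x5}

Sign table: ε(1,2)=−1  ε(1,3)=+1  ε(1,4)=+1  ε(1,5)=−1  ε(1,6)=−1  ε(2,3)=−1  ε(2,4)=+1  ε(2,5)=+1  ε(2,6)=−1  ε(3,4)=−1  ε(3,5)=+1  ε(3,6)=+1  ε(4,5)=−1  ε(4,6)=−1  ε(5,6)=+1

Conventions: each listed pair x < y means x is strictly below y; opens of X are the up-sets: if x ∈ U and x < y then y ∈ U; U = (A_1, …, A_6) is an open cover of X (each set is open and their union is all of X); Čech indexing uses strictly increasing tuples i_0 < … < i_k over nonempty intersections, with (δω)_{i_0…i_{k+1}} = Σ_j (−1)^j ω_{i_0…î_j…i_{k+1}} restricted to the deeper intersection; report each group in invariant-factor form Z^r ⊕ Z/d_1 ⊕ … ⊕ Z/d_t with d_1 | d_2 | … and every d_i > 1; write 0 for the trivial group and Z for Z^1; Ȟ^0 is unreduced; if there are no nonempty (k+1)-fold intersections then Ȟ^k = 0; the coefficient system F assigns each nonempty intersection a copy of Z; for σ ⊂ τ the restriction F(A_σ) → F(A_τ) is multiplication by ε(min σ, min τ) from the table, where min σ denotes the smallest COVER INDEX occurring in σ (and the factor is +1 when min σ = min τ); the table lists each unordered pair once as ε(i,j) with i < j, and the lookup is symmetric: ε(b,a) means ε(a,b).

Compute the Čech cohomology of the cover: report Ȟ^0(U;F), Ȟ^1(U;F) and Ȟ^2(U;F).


Ȟ^0 ≅ 0, Ȟ^1 ≅ Z ⊕ Z/2, Ȟ^2 ≅ 0

nonempty intersections:
  A12={x7} A14={x3} A15={x1} A16={x2} A23={x4} A34={x8} A56={x5}
C dims 6,7; δ0: rk 6, SNF 1^5·2
Ȟ^0: (6−6)−0=0 ⇒ 0
Ȟ^1: (7−0)−6=1 plus torsion [2] ⇒ Z ⊕ Z/2
Ȟ^2: (0−0)−0=0 ⇒ 0
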